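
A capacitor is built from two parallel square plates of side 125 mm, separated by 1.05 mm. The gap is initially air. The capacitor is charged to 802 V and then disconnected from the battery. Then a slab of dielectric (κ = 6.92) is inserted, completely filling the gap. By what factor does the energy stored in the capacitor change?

U₂/U₁ ≈ 0.145

Isolated ⇒ Q is held fixed.
C₂ = 6.92 C₁ and U = Q²/(2C), so U₂/U₁ = C₁/C₂ = 0.145.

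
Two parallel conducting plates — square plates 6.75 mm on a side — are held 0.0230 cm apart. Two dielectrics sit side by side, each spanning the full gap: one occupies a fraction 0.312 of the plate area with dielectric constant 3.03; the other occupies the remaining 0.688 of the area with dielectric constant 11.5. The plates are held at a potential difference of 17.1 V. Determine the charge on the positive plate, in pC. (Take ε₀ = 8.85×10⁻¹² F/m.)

A = (6.75 mm)² = 4.56×10⁻⁵ m².
Side-by-side slabs ⇒ two capacitors in parallel, each spanning the full gap.
C₁ = κ₁ε₀A₁/d = 3.03 × 8.85×10⁻¹² × 1.42×10⁻⁵ / 2.30×10⁻⁴ = 1.66×10⁻¹² F.
C₂ = κ₂ε₀A₂/d = 11.5 × 8.85×10⁻¹² × 3.13×10⁻⁵ / 2.30×10⁻⁴ = 1.39×10⁻¹¹ F.
C = C₁ + C₂ = 1.55×10⁻¹¹ F.
Q = CV = 1.55×10⁻¹¹ × 17.1 = 2.66×10⁻¹⁰ C.

266 pC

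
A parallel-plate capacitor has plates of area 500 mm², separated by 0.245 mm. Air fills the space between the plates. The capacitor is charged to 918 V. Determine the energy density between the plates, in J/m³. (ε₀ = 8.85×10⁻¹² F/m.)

E = V/d = 918 / 2.45×10⁻⁴ = 3.75×10⁶ V/m.
u = ½ε₀E² = ½ × 8.85×10⁻¹² × (3.75×10⁶)² = 62.1 J/m³.

u ≈ 62.1 J/m³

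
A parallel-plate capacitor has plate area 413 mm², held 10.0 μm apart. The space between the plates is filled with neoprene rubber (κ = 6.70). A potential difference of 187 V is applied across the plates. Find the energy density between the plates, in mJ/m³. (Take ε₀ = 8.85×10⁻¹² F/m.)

E = V/d = 187 / 1.00×10⁻⁵ = 1.87×10⁷ V/m.
u = ½κε₀E² = ½ × 6.70 × 8.85×10⁻¹² × (1.87×10⁷)² = 1.04×10⁴ J/m³.

1.04×10⁷ mJ/m³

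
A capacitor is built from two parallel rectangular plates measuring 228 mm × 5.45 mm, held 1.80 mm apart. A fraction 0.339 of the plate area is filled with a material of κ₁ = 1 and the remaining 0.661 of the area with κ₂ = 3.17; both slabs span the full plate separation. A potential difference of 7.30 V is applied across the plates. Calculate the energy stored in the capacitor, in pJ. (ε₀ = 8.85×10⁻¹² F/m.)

A = 228 × 5.45 mm² = 1.24×10⁻³ m².
Side-by-side slabs ⇒ two capacitors in parallel, each spanning the full gap.
C₁ = κ₁ε₀A₁/d = 1.00 × 8.85×10⁻¹² × 4.21×10⁻⁴ / 1.80×10⁻³ = 2.07×10⁻¹² F.
C₂ = κ₂ε₀A₂/d = 3.17 × 8.85×10⁻¹² × 8.21×10⁻⁴ / 1.80×10⁻³ = 1.28×10⁻¹¹ F.
C = C₁ + C₂ = 1.49×10⁻¹¹ F.
U = ½CV² = ½ × 1.49×10⁻¹¹ × (7.30)² = 3.96×10⁻¹⁰ J.

U ≈ 396 pJ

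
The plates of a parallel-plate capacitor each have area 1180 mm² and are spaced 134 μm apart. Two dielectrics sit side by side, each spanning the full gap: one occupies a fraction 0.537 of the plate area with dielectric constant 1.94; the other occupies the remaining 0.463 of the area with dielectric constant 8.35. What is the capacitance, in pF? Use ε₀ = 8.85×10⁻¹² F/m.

A = 1180 mm² = 1.18×10⁻³ m².
Side-by-side slabs ⇒ two capacitors in parallel, each spanning the full gap.
C₁ = κ₁ε₀A₁/d = 1.94 × 8.85×10⁻¹² × 6.34×10⁻⁴ / 1.34×10⁻⁴ = 8.12×10⁻¹¹ F.
C₂ = κ₂ε₀A₂/d = 8.35 × 8.85×10⁻¹² × 5.46×10⁻⁴ / 1.34×10⁻⁴ = 3.01×10⁻¹⁰ F.
C = C₁ + C₂ = 3.82×10⁻¹⁰ F.

382 pF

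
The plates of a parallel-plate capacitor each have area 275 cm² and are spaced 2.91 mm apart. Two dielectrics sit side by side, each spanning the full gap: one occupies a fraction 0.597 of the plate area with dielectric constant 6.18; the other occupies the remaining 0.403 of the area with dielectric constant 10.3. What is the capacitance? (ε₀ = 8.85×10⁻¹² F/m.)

0.656 nF

A = 275 cm² = 2.75×10⁻² m².
Side-by-side slabs ⇒ two capacitors in parallel, each spanning the full gap.
C₁ = κ₁ε₀A₁/d = 6.18 × 8.85×10⁻¹² × 1.64×10⁻² / 2.91×10⁻³ = 3.09×10⁻¹⁰ F.
C₂ = κ₂ε₀A₂/d = 10.3 × 8.85×10⁻¹² × 1.11×10⁻² / 2.91×10⁻³ = 3.47×10⁻¹⁰ F.
C = C₁ + C₂ = 6.56×10⁻¹⁰ F.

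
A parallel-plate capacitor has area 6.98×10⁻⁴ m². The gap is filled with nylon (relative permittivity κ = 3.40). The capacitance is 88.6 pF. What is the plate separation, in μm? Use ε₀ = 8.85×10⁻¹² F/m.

237 μm

d = κε₀A/C = 3.40 × 8.85×10⁻¹² × 6.98×10⁻⁴ / 8.86×10⁻¹¹ = 2.37×10⁻⁴ m.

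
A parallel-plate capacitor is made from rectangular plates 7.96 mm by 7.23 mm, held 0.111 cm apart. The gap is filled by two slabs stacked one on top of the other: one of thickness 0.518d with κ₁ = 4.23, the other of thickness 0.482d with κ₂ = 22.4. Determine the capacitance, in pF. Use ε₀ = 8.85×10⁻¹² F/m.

A = 7.96 × 7.23 mm² = 5.76×10⁻⁵ m².
Stacked slabs ⇒ two capacitors in series, each with the full plate area.
C₁ = κ₁ε₀A/d₁ = 4.23 × 8.85×10⁻¹² × 5.76×10⁻⁵ / 5.75×10⁻⁴ = 3.75×10⁻¹² F.
C₂ = κ₂ε₀A/d₂ = 22.4 × 8.85×10⁻¹² × 5.76×10⁻⁵ / 5.35×10⁻⁴ = 2.13×10⁻¹¹ F.
C = (1/C₁ + 1/C₂)⁻¹ = 3.19×10⁻¹² F.

C ≈ 3.19 pF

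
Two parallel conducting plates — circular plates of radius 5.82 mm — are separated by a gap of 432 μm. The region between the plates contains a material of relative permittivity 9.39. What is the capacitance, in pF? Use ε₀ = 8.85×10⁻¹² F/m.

A = π(5.82 mm)² = 1.06×10⁻⁴ m².
C = κε₀A/d = 9.39 × 8.85×10⁻¹² × 1.06×10⁻⁴ / 4.32×10⁻⁴ = 2.05×10⁻¹¹ F.

20.5 pF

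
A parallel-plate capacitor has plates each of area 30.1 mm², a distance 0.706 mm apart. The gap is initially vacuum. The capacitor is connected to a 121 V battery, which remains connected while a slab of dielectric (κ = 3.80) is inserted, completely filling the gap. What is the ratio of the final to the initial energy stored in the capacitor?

3.80

Battery connected ⇒ V is held fixed.
C₂ = 3.80 C₁ and U = ½CV², so U₂/U₁ = C₂/C₁ = 3.80.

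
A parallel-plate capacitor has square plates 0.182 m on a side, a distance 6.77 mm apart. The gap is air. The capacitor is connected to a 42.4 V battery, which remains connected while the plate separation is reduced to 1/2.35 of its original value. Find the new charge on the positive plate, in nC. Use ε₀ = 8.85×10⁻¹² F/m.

A = (0.182 m)² = 3.31×10⁻² m².
Initially C₁ = ε₀A/d = 8.85×10⁻¹² × 3.31×10⁻² / 6.77×10⁻³ = 4.33×10⁻¹¹ F.
Q₁ = 1.84×10⁻⁹ C.
Battery connected ⇒ V is held fixed. C₂ = 2.35 C₁ and Q = CV, so Q₂/Q₁ = C₂/C₁ = 2.35.
Q₂ = 2.35 × 1.84×10⁻⁹ = 4.31×10⁻⁹ C.

Q ≈ 4.31 nC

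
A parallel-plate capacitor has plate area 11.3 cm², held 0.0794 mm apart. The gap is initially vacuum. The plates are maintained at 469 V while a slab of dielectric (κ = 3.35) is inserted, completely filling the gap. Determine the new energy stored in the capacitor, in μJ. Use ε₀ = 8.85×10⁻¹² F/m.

46.4 μJ

A = 11.3 cm² = 1.13×10⁻³ m².
Initially C₁ = ε₀A/d = 8.85×10⁻¹² × 1.13×10⁻³ / 7.94×10⁻⁵ = 1.26×10⁻¹⁰ F.
U₁ = 1.39×10⁻⁵ J.
Battery connected ⇒ V is held fixed. C₂ = 3.35 C₁ and U = ½CV², so U₂/U₁ = C₂/C₁ = 3.35.
U₂ = 3.35 × 1.39×10⁻⁵ = 4.64×10⁻⁵ J.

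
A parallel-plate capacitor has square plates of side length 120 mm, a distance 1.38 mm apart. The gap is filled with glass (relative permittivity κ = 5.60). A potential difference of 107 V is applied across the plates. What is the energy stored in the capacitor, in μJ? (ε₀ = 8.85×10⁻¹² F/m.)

U ≈ 2.96 μJ

A = (120 mm)² = 1.44×10⁻² m².
C = κε₀A/d = 5.60 × 8.85×10⁻¹² × 1.44×10⁻² / 1.38×10⁻³ = 5.17×10⁻¹⁰ F.
U = ½CV² = ½ × 5.17×10⁻¹⁰ × (107)² = 2.96×10⁻⁶ J.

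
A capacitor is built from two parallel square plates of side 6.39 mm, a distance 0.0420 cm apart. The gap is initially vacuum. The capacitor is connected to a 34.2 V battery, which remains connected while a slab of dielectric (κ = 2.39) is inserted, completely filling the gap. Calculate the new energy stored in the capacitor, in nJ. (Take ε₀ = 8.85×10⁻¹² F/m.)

A = (6.39 mm)² = 4.08×10⁻⁵ m².
Initially C₁ = ε₀A/d = 8.85×10⁻¹² × 4.08×10⁻⁵ / 4.20×10⁻⁴ = 8.60×10⁻¹³ F.
U₁ = 5.03×10⁻¹⁰ J.
Battery connected ⇒ V is held fixed. C₂ = 2.39 C₁ and U = ½CV², so U₂/U₁ = C₂/C₁ = 2.39.
U₂ = 2.39 × 5.03×10⁻¹⁰ = 1.20×10⁻⁹ J.

1.20 nJ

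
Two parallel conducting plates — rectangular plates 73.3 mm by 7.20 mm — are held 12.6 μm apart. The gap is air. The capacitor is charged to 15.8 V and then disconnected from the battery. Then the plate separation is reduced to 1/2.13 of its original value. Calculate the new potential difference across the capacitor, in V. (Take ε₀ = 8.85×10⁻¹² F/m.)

V ≈ 7.42 V

A = 73.3 × 7.20 mm² = 5.28×10⁻⁴ m².
Initially C₁ = ε₀A/d = 8.85×10⁻¹² × 5.28×10⁻⁴ / 1.26×10⁻⁵ = 3.71×10⁻¹⁰ F.
V₁ = 15.8 V.
Isolated ⇒ Q is held fixed. C₂ = 2.13 C₁ and V = Q/C, so V₂/V₁ = C₁/C₂ = 0.469.
V₂ = 0.469 × 15.8 = 7.42 V.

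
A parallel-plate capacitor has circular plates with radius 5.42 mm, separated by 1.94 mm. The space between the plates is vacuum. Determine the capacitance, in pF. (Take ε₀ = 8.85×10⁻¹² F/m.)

A = π(5.42 mm)² = 9.23×10⁻⁵ m².
C = ε₀A/d = 8.85×10⁻¹² × 9.23×10⁻⁵ / 1.94×10⁻³ = 4.21×10⁻¹³ F.

C ≈ 0.421 pF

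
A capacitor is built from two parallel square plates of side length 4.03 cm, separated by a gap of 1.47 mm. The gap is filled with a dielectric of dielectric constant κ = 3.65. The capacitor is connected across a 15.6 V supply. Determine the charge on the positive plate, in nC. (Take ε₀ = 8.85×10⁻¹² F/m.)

A = (4.03 cm)² = 1.62×10⁻³ m².
C = κε₀A/d = 3.65 × 8.85×10⁻¹² × 1.62×10⁻³ / 1.47×10⁻³ = 3.57×10⁻¹¹ F.
Q = CV = 3.57×10⁻¹¹ × 15.6 = 5.57×10⁻¹⁰ C.

Q ≈ 0.557 nC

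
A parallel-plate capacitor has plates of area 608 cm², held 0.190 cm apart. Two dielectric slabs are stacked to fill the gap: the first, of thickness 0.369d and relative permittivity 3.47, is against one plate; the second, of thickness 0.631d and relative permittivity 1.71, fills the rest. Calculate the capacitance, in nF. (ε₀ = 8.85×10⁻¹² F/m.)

A = 608 cm² = 6.08×10⁻² m².
Stacked slabs ⇒ two capacitors in series, each with the full plate area.
C₁ = κ₁ε₀A/d₁ = 3.47 × 8.85×10⁻¹² × 6.08×10⁻² / 7.01×10⁻⁴ = 2.66×10⁻⁹ F.
C₂ = κ₂ε₀A/d₂ = 1.71 × 8.85×10⁻¹² × 6.08×10⁻² / 1.20×10⁻³ = 7.67×10⁻¹⁰ F.
C = (1/C₁ + 1/C₂)⁻¹ = 5.96×10⁻¹⁰ F.

C ≈ 0.596 nF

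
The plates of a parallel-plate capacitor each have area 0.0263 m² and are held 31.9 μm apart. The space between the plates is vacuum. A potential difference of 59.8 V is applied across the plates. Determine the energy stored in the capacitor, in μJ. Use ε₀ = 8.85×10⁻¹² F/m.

U ≈ 13.0 μJ

C = ε₀A/d = 8.85×10⁻¹² × 2.63×10⁻² / 3.19×10⁻⁵ = 7.30×10⁻⁹ F.
U = ½CV² = ½ × 7.30×10⁻⁹ × (59.8)² = 1.30×10⁻⁵ J.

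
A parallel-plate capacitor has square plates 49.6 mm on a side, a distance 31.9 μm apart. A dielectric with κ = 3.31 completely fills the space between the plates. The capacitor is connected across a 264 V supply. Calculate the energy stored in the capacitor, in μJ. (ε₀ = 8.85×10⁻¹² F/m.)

A = (49.6 mm)² = 2.46×10⁻³ m².
C = κε₀A/d = 3.31 × 8.85×10⁻¹² × 2.46×10⁻³ / 3.19×10⁻⁵ = 2.26×10⁻⁹ F.
U = ½CV² = ½ × 2.26×10⁻⁹ × (264)² = 7.87×10⁻⁵ J.

78.7 μJ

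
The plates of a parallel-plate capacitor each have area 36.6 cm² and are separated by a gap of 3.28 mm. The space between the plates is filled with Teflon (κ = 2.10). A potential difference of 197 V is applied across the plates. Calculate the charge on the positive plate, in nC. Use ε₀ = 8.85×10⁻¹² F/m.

A = 36.6 cm² = 3.66×10⁻³ m².
C = κε₀A/d = 2.10 × 8.85×10⁻¹² × 3.66×10⁻³ / 3.28×10⁻³ = 2.07×10⁻¹¹ F.
Q = CV = 2.07×10⁻¹¹ × 197 = 4.09×10⁻⁹ C.

Q ≈ 4.09 nC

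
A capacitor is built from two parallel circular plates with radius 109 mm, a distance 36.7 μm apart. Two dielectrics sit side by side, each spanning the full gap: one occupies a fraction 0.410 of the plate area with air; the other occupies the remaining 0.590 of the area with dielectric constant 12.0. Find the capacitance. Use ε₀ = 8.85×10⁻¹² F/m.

A = π(109 mm)² = 3.73×10⁻² m².
Side-by-side slabs ⇒ two capacitors in parallel, each spanning the full gap.
C₁ = κ₁ε₀A₁/d = 1.00 × 8.85×10⁻¹² × 1.53×10⁻² / 3.67×10⁻⁵ = 3.69×10⁻⁹ F.
C₂ = κ₂ε₀A₂/d = 12.0 × 8.85×10⁻¹² × 2.20×10⁻² / 3.67×10⁻⁵ = 6.37×10⁻⁸ F.
C = C₁ + C₂ = 6.74×10⁻⁸ F.

67.4 nF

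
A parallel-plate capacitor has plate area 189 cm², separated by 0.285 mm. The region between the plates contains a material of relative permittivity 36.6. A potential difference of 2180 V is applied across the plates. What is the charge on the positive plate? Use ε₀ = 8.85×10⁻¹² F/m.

46.8 μC

A = 189 cm² = 1.89×10⁻² m².
C = κε₀A/d = 36.6 × 8.85×10⁻¹² × 1.89×10⁻² / 2.85×10⁻⁴ = 2.15×10⁻⁸ F.
Q = CV = 2.15×10⁻⁸ × 2180 = 4.68×10⁻⁵ C.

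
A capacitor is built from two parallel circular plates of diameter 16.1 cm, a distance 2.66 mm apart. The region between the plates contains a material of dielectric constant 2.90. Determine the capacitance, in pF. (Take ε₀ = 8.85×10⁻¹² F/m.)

196 pF

A = π(16.1/2 cm)² = 2.04×10⁻² m².
C = κε₀A/d = 2.90 × 8.85×10⁻¹² × 2.04×10⁻² / 2.66×10⁻³ = 1.96×10⁻¹⁰ F.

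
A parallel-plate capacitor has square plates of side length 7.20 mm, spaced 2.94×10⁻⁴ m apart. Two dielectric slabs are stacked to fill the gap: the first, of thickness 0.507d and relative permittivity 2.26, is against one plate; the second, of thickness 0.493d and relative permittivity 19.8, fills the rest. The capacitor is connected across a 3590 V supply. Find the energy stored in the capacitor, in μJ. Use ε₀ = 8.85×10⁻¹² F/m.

40.3 μJ

A = (7.20 mm)² = 5.18×10⁻⁵ m².
Stacked slabs ⇒ two capacitors in series, each with the full plate area.
C₁ = κ₁ε₀A/d₁ = 2.26 × 8.85×10⁻¹² × 5.18×10⁻⁵ / 1.49×10⁻⁴ = 6.96×10⁻¹² F.
C₂ = κ₂ε₀A/d₂ = 19.8 × 8.85×10⁻¹² × 5.18×10⁻⁵ / 1.45×10⁻⁴ = 6.27×10⁻¹¹ F.
C = (1/C₁ + 1/C₂)⁻¹ = 6.26×10⁻¹² F.
U = ½CV² = ½ × 6.26×10⁻¹² × (3590)² = 4.03×10⁻⁵ J.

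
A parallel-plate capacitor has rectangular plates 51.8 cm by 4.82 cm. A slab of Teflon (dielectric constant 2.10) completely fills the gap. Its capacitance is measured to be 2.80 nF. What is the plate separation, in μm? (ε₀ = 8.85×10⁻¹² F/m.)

A = 51.8 × 4.82 cm² = 2.50×10⁻² m².
d = κε₀A/C = 2.10 × 8.85×10⁻¹² × 2.50×10⁻² / 2.80×10⁻⁹ = 1.66×10⁻⁴ m.

166 μm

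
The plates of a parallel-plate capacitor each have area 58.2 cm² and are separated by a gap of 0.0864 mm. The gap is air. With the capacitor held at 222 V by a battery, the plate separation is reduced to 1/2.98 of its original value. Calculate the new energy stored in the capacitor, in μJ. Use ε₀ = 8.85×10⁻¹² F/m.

43.8 μJ

A = 58.2 cm² = 5.82×10⁻³ m².
Initially C₁ = ε₀A/d = 8.85×10⁻¹² × 5.82×10⁻³ / 8.64×10⁻⁵ = 5.96×10⁻¹⁰ F.
U₁ = 1.47×10⁻⁵ J.
Battery connected ⇒ V is held fixed. C₂ = 2.98 C₁ and U = ½CV², so U₂/U₁ = C₂/C₁ = 2.98.
U₂ = 2.98 × 1.47×10⁻⁵ = 4.38×10⁻⁵ J.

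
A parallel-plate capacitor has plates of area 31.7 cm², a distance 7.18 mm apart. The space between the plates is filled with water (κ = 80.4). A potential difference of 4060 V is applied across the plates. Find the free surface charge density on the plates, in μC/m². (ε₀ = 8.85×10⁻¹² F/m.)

A = 31.7 cm² = 3.17×10⁻³ m².
C = κε₀A/d = 80.4 × 8.85×10⁻¹² × 3.17×10⁻³ / 7.18×10⁻³ = 3.14×10⁻¹⁰ F.
σ = Q/A = CV/A = 3.14×10⁻¹⁰ × 4060 / 3.17×10⁻³ = 4.02×10⁻⁴ C/m².

402 μC/m²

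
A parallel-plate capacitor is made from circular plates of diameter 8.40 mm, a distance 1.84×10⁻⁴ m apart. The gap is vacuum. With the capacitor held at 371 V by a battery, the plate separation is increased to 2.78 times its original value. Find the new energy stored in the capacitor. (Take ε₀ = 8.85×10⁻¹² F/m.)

U ≈ 66.0 nJ

A = π(8.40/2 mm)² = 5.54×10⁻⁵ m².
Initially C₁ = ε₀A/d = 8.85×10⁻¹² × 5.54×10⁻⁵ / 1.84×10⁻⁴ = 2.67×10⁻¹² F.
U₁ = 1.83×10⁻⁷ J.
Battery connected ⇒ V is held fixed. C₂ = 0.360 C₁ and U = ½CV², so U₂/U₁ = C₂/C₁ = 0.360.
U₂ = 0.360 × 1.83×10⁻⁷ = 6.60×10⁻⁸ J.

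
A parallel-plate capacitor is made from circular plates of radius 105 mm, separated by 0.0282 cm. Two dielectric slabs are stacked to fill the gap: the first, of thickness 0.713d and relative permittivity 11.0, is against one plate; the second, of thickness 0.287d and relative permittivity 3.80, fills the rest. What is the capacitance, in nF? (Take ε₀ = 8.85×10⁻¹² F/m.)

A = π(105 mm)² = 3.46×10⁻² m².
Stacked slabs ⇒ two capacitors in series, each with the full plate area.
C₁ = κ₁ε₀A/d₁ = 11.0 × 8.85×10⁻¹² × 3.46×10⁻² / 2.01×10⁻⁴ = 1.68×10⁻⁸ F.
C₂ = κ₂ε₀A/d₂ = 3.80 × 8.85×10⁻¹² × 3.46×10⁻² / 8.09×10⁻⁵ = 1.44×10⁻⁸ F.
C = (1/C₁ + 1/C₂)⁻¹ = 7.75×10⁻⁹ F.

C ≈ 7.75 nF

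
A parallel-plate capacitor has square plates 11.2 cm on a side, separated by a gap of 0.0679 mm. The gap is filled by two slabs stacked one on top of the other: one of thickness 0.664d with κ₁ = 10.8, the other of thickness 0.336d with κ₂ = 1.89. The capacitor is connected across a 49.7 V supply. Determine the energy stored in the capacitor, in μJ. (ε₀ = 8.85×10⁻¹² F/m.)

8.44 μJ

A = (11.2 cm)² = 1.25×10⁻² m².
Stacked slabs ⇒ two capacitors in series, each with the full plate area.
C₁ = κ₁ε₀A/d₁ = 10.8 × 8.85×10⁻¹² × 1.25×10⁻² / 4.51×10⁻⁵ = 2.66×10⁻⁸ F.
C₂ = κ₂ε₀A/d₂ = 1.89 × 8.85×10⁻¹² × 1.25×10⁻² / 2.28×10⁻⁵ = 9.20×10⁻⁹ F.
C = (1/C₁ + 1/C₂)⁻¹ = 6.83×10⁻⁹ F.
U = ½CV² = ½ × 6.83×10⁻⁹ × (49.7)² = 8.44×10⁻⁶ J.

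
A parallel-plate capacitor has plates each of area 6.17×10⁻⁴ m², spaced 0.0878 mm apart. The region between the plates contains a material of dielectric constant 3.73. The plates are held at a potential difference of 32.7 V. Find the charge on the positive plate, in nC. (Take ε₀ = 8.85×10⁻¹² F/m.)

Q ≈ 7.59 nC

C = κε₀A/d = 3.73 × 8.85×10⁻¹² × 6.17×10⁻⁴ / 8.78×10⁻⁵ = 2.32×10⁻¹⁰ F.
Q = CV = 2.32×10⁻¹⁰ × 32.7 = 7.59×10⁻⁹ C.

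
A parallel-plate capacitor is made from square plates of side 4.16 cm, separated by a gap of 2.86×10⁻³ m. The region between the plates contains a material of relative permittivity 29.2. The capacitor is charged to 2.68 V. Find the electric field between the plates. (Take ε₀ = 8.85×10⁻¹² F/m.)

E ≈ 0.937 kV/m

E = V/d = 2.68 / 2.86×10⁻³ = 9.37×10² V/m.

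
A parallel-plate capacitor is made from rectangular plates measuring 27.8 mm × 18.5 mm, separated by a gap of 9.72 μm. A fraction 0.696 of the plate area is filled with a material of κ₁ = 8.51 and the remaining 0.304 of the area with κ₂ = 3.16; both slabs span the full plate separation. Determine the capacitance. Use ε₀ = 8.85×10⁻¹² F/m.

A = 27.8 × 18.5 mm² = 5.14×10⁻⁴ m².
Side-by-side slabs ⇒ two capacitors in parallel, each spanning the full gap.
C₁ = κ₁ε₀A₁/d = 8.51 × 8.85×10⁻¹² × 3.58×10⁻⁴ / 9.72×10⁻⁶ = 2.77×10⁻⁹ F.
C₂ = κ₂ε₀A₂/d = 3.16 × 8.85×10⁻¹² × 1.56×10⁻⁴ / 9.72×10⁻⁶ = 4.50×10⁻¹⁰ F.
C = C₁ + C₂ = 3.22×10⁻⁹ F.

C ≈ 3.22 nF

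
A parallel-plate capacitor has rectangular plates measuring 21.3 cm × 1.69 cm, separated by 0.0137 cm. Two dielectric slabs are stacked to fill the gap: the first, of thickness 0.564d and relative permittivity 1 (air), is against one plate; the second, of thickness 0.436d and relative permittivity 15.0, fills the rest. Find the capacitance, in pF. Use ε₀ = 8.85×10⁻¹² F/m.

A = 21.3 × 1.69 cm² = 3.60×10⁻³ m².
Stacked slabs ⇒ two capacitors in series, each with the full plate area.
C₁ = κ₁ε₀A/d₁ = 1.00 × 8.85×10⁻¹² × 3.60×10⁻³ / 7.73×10⁻⁵ = 4.12×10⁻¹⁰ F.
C₂ = κ₂ε₀A/d₂ = 15.0 × 8.85×10⁻¹² × 3.60×10⁻³ / 5.97×10⁻⁵ = 8.00×10⁻⁹ F.
C = (1/C₁ + 1/C₂)⁻¹ = 3.92×10⁻¹⁰ F.

C ≈ 392 pF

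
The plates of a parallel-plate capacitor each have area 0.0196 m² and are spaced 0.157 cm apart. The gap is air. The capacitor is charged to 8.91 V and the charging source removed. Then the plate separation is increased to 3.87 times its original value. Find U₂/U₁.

Isolated ⇒ Q is held fixed.
C₂ = 0.258 C₁ and U = Q²/(2C), so U₂/U₁ = C₁/C₂ = 3.87.

3.87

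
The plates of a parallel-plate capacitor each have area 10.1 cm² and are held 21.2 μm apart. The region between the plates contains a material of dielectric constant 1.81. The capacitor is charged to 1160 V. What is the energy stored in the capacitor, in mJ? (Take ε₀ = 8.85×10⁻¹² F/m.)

A = 10.1 cm² = 1.01×10⁻³ m².
C = κε₀A/d = 1.81 × 8.85×10⁻¹² × 1.01×10⁻³ / 2.12×10⁻⁵ = 7.63×10⁻¹⁰ F.
U = ½CV² = ½ × 7.63×10⁻¹⁰ × (1160)² = 5.13×10⁻⁴ J.

0.513 mJ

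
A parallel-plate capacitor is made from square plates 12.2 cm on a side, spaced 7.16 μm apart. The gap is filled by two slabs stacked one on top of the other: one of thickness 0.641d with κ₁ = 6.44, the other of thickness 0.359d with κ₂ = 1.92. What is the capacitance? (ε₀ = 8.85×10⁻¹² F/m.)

C ≈ 64.2 nF

A = (12.2 cm)² = 1.49×10⁻² m².
Stacked slabs ⇒ two capacitors in series, each with the full plate area.
C₁ = κ₁ε₀A/d₁ = 6.44 × 8.85×10⁻¹² × 1.49×10⁻² / 4.59×10⁻⁶ = 1.85×10⁻⁷ F.
C₂ = κ₂ε₀A/d₂ = 1.92 × 8.85×10⁻¹² × 1.49×10⁻² / 2.57×10⁻⁶ = 9.84×10⁻⁸ F.
C = (1/C₁ + 1/C₂)⁻¹ = 6.42×10⁻⁸ F.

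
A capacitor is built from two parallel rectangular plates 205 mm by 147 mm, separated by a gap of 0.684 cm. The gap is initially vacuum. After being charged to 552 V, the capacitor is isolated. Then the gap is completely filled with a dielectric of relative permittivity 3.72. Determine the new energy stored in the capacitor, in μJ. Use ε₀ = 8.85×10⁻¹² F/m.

A = 205 × 147 mm² = 3.01×10⁻² m².
Initially C₁ = ε₀A/d = 8.85×10⁻¹² × 3.01×10⁻² / 6.84×10⁻³ = 3.90×10⁻¹¹ F.
U₁ = 5.94×10⁻⁶ J.
Isolated ⇒ Q is held fixed. C₂ = 3.72 C₁ and U = Q²/(2C), so U₂/U₁ = C₁/C₂ = 0.269.
U₂ = 0.269 × 5.94×10⁻⁶ = 1.60×10⁻⁶ J.

1.60 μJ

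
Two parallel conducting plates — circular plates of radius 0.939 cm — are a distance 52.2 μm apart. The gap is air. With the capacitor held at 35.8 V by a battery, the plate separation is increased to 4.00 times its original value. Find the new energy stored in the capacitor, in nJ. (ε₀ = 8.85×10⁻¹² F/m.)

A = π(0.939 cm)² = 2.77×10⁻⁴ m².
Initially C₁ = ε₀A/d = 8.85×10⁻¹² × 2.77×10⁻⁴ / 5.22×10⁻⁵ = 4.70×10⁻¹¹ F.
U₁ = 3.01×10⁻⁸ J.
Battery connected ⇒ V is held fixed. C₂ = 0.250 C₁ and U = ½CV², so U₂/U₁ = C₂/C₁ = 0.250.
U₂ = 0.250 × 3.01×10⁻⁸ = 7.52×10⁻⁹ J.

U ≈ 7.52 nJ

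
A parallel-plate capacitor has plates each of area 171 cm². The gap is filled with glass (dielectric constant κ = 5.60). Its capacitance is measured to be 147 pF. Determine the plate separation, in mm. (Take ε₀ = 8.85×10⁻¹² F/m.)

d ≈ 5.77 mm

A = 171 cm² = 1.71×10⁻² m².
d = κε₀A/C = 5.60 × 8.85×10⁻¹² × 1.71×10⁻² / 1.47×10⁻¹⁰ = 5.77×10⁻³ m.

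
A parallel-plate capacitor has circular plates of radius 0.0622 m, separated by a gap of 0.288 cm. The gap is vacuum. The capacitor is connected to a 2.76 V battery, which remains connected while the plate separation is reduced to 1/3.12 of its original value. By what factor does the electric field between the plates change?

E₂/E₁ ≈ 3.12

Battery connected ⇒ V is held fixed.
E = V/d, so E₂/E₁ = d₁/d₂ = 3.12.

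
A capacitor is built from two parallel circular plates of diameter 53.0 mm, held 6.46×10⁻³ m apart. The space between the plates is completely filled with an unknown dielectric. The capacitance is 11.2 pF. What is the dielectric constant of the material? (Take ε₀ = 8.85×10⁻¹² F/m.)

κ ≈ 3.71

A = π(53.0/2 mm)² = 2.21×10⁻³ m².
κ = Cd/(ε₀A) = 1.12×10⁻¹¹ × 6.46×10⁻³ / (8.85×10⁻¹² × 2.21×10⁻³) = 3.71.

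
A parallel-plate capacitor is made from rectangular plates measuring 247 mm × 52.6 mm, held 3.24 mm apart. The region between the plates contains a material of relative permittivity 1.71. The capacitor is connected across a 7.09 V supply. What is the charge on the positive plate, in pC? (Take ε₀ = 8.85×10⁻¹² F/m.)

Q ≈ 430 pC

A = 247 × 52.6 mm² = 1.30×10⁻² m².
C = κε₀A/d = 1.71 × 8.85×10⁻¹² × 1.30×10⁻² / 3.24×10⁻³ = 6.07×10⁻¹¹ F.
Q = CV = 6.07×10⁻¹¹ × 7.09 = 4.30×10⁻¹⁰ C.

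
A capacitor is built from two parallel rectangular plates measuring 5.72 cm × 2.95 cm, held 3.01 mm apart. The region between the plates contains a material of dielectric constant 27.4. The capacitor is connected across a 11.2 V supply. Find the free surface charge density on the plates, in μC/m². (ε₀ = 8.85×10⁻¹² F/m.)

0.902 μC/m²

A = 5.72 × 2.95 cm² = 1.69×10⁻³ m².
C = κε₀A/d = 27.4 × 8.85×10⁻¹² × 1.69×10⁻³ / 3.01×10⁻³ = 1.36×10⁻¹⁰ F.
σ = Q/A = CV/A = 1.36×10⁻¹⁰ × 11.2 / 1.69×10⁻³ = 9.02×10⁻⁷ C/m².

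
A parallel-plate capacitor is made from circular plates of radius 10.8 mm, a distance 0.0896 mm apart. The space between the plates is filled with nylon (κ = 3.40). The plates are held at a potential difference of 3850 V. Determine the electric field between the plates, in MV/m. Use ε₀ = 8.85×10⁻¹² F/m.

E ≈ 43.0 MV/m

E = V/d = 3850 / 8.96×10⁻⁵ = 4.30×10⁷ V/m.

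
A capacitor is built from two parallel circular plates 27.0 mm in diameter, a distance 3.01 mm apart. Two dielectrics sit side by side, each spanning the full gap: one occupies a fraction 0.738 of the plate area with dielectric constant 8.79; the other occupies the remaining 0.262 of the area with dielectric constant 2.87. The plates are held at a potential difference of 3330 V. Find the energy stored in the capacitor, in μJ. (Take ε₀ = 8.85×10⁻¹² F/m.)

A = π(27.0/2 mm)² = 5.73×10⁻⁴ m².
Side-by-side slabs ⇒ two capacitors in parallel, each spanning the full gap.
C₁ = κ₁ε₀A₁/d = 8.79 × 8.85×10⁻¹² × 4.23×10⁻⁴ / 3.01×10⁻³ = 1.09×10⁻¹¹ F.
C₂ = κ₂ε₀A₂/d = 2.87 × 8.85×10⁻¹² × 1.50×10⁻⁴ / 3.01×10⁻³ = 1.27×10⁻¹² F.
C = C₁ + C₂ = 1.22×10⁻¹¹ F.
U = ½CV² = ½ × 1.22×10⁻¹¹ × (3330)² = 6.76×10⁻⁵ J.

67.6 μJ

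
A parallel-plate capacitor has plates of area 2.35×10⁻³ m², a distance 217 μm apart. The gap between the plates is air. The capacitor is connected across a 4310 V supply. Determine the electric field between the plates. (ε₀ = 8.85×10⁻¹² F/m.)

E = V/d = 4310 / 2.17×10⁻⁴ = 1.99×10⁷ V/m.

E ≈ 19.9 MV/m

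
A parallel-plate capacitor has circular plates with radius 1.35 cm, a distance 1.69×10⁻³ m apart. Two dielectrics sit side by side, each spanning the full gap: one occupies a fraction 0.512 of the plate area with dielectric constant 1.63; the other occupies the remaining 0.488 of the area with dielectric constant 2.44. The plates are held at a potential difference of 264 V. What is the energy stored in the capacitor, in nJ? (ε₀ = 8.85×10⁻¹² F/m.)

A = π(1.35 cm)² = 5.73×10⁻⁴ m².
Side-by-side slabs ⇒ two capacitors in parallel, each spanning the full gap.
C₁ = κ₁ε₀A₁/d = 1.63 × 8.85×10⁻¹² × 2.93×10⁻⁴ / 1.69×10⁻³ = 2.50×10⁻¹² F.
C₂ = κ₂ε₀A₂/d = 2.44 × 8.85×10⁻¹² × 2.79×10⁻⁴ / 1.69×10⁻³ = 3.57×10⁻¹² F.
C = C₁ + C₂ = 6.07×10⁻¹² F.
U = ½CV² = ½ × 6.07×10⁻¹² × (264)² = 2.12×10⁻⁷ J.

U ≈ 212 nJ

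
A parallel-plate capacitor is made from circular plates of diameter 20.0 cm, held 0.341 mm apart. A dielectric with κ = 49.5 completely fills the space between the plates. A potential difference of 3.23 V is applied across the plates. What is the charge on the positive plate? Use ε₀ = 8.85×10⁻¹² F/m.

130 nC

A = π(20.0/2 cm)² = 3.14×10⁻² m².
C = κε₀A/d = 49.5 × 8.85×10⁻¹² × 3.14×10⁻² / 3.41×10⁻⁴ = 4.04×10⁻⁸ F.
Q = CV = 4.04×10⁻⁸ × 3.23 = 1.30×10⁻⁷ C.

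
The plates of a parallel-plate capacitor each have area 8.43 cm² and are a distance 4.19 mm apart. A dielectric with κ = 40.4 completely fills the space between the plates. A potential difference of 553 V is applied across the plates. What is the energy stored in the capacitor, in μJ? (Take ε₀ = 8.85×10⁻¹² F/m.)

A = 8.43 cm² = 8.43×10⁻⁴ m².
C = κε₀A/d = 40.4 × 8.85×10⁻¹² × 8.43×10⁻⁴ / 4.19×10⁻³ = 7.19×10⁻¹¹ F.
U = ½CV² = ½ × 7.19×10⁻¹¹ × (553)² = 1.10×10⁻⁵ J.

11.0 μJ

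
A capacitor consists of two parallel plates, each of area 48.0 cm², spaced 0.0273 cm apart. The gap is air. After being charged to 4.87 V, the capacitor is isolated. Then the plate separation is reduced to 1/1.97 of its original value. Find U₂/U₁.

Isolated ⇒ Q is held fixed.
C₂ = 1.97 C₁ and U = Q²/(2C), so U₂/U₁ = C₁/C₂ = 0.508.

U₂/U₁ ≈ 0.508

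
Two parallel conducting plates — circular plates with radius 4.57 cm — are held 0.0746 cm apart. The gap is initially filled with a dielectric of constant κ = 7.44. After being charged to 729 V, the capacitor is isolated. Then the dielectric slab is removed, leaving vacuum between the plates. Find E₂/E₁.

E₂/E₁ ≈ 7.44

Isolated ⇒ Q is held fixed.
V₂ = Q/C₂ = V₁/0.134; E = V/d, so E₂/E₁ = (V₂/V₁)(d₁/d₂) = 7.44.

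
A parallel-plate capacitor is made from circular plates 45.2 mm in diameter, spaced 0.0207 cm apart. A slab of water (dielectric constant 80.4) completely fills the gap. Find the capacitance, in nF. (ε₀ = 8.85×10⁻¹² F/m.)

5.52 nF

A = π(45.2/2 mm)² = 1.60×10⁻³ m².
C = κε₀A/d = 80.4 × 8.85×10⁻¹² × 1.60×10⁻³ / 2.07×10⁻⁴ = 5.52×10⁻⁹ F.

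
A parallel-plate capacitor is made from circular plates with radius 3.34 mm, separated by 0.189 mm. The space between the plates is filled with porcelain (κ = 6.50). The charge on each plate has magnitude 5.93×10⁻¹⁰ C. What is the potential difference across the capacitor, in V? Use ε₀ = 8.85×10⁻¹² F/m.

55.6 V

A = π(3.34 mm)² = 3.50×10⁻⁵ m².
C = κε₀A/d = 6.50 × 8.85×10⁻¹² × 3.50×10⁻⁵ / 1.89×10⁻⁴ = 1.07×10⁻¹¹ F.
V = Q/C = 5.93×10⁻¹⁰ / 1.07×10⁻¹¹ = 55.6 V.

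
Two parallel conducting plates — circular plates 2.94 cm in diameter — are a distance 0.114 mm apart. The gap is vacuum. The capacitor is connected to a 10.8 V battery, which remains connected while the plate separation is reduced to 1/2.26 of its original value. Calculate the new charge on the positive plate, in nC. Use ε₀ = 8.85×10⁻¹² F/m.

Q ≈ 1.29 nC

A = π(2.94/2 cm)² = 6.79×10⁻⁴ m².
Initially C₁ = ε₀A/d = 8.85×10⁻¹² × 6.79×10⁻⁴ / 1.14×10⁻⁴ = 5.27×10⁻¹¹ F.
Q₁ = 5.69×10⁻¹⁰ C.
Battery connected ⇒ V is held fixed. C₂ = 2.26 C₁ and Q = CV, so Q₂/Q₁ = C₂/C₁ = 2.26.
Q₂ = 2.26 × 5.69×10⁻¹⁰ = 1.29×10⁻⁹ C.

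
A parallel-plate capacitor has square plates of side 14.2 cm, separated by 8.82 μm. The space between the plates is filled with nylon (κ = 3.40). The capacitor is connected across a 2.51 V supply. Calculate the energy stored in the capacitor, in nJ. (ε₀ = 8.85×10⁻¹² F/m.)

217 nJ

A = (14.2 cm)² = 2.02×10⁻² m².
C = κε₀A/d = 3.40 × 8.85×10⁻¹² × 2.02×10⁻² / 8.82×10⁻⁶ = 6.88×10⁻⁸ F.
U = ½CV² = ½ × 6.88×10⁻⁸ × (2.51)² = 2.17×10⁻⁷ J.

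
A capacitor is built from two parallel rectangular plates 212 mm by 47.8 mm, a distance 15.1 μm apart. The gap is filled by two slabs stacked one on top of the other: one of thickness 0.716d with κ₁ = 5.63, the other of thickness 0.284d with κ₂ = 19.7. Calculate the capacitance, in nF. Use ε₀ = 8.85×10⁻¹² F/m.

C ≈ 41.9 nF

A = 212 × 47.8 mm² = 1.01×10⁻² m².
Stacked slabs ⇒ two capacitors in series, each with the full plate area.
C₁ = κ₁ε₀A/d₁ = 5.63 × 8.85×10⁻¹² × 1.01×10⁻² / 1.08×10⁻⁵ = 4.67×10⁻⁸ F.
C₂ = κ₂ε₀A/d₂ = 19.7 × 8.85×10⁻¹² × 1.01×10⁻² / 4.29×10⁻⁶ = 4.12×10⁻⁷ F.
C = (1/C₁ + 1/C₂)⁻¹ = 4.19×10⁻⁸ F.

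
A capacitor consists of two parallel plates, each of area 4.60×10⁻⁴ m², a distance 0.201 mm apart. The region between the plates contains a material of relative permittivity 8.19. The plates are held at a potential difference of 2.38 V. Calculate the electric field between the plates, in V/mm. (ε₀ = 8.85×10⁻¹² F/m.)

11.8 V/mm

E = V/d = 2.38 / 2.01×10⁻⁴ = 1.18×10⁴ V/m.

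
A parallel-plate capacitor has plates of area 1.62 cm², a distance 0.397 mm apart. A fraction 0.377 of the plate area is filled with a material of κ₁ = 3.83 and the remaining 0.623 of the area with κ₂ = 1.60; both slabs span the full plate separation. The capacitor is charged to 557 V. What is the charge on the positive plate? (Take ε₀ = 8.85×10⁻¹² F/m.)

4.91 nC

A = 1.62 cm² = 1.62×10⁻⁴ m².
Side-by-side slabs ⇒ two capacitors in parallel, each spanning the full gap.
C₁ = κ₁ε₀A₁/d = 3.83 × 8.85×10⁻¹² × 6.11×10⁻⁵ / 3.97×10⁻⁴ = 5.21×10⁻¹² F.
C₂ = κ₂ε₀A₂/d = 1.60 × 8.85×10⁻¹² × 1.01×10⁻⁴ / 3.97×10⁻⁴ = 3.60×10⁻¹² F.
C = C₁ + C₂ = 8.81×10⁻¹² F.
Q = CV = 8.81×10⁻¹² × 557 = 4.91×10⁻⁹ C.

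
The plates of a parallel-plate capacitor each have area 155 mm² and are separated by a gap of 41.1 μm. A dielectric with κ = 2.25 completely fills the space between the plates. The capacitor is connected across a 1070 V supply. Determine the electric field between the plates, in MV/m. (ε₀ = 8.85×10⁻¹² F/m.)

E ≈ 26.0 MV/m

E = V/d = 1070 / 4.11×10⁻⁵ = 2.60×10⁷ V/m.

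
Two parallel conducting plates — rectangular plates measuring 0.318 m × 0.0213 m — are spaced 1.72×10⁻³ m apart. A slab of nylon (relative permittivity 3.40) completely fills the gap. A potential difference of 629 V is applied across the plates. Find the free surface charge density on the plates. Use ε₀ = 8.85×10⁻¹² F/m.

A = 0.318 × 0.0213 m² = 6.77×10⁻³ m².
C = κε₀A/d = 3.40 × 8.85×10⁻¹² × 6.77×10⁻³ / 1.72×10⁻³ = 1.18×10⁻¹⁰ F.
σ = Q/A = CV/A = 1.18×10⁻¹⁰ × 629 / 6.77×10⁻³ = 1.10×10⁻⁵ C/m².

σ ≈ 11.0 μC/m²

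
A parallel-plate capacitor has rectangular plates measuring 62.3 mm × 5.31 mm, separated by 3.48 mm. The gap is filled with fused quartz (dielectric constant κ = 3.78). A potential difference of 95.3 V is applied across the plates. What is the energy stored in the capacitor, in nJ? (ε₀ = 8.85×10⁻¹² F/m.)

A = 62.3 × 5.31 mm² = 3.31×10⁻⁴ m².
C = κε₀A/d = 3.78 × 8.85×10⁻¹² × 3.31×10⁻⁴ / 3.48×10⁻³ = 3.18×10⁻¹² F.
U = ½CV² = ½ × 3.18×10⁻¹² × (95.3)² = 1.44×10⁻⁸ J.

U ≈ 14.4 nJ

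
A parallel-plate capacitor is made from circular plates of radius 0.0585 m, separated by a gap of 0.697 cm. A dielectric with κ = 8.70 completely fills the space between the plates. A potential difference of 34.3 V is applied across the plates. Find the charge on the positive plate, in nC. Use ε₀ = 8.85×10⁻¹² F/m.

A = π(0.0585 m)² = 1.08×10⁻² m².
C = κε₀A/d = 8.70 × 8.85×10⁻¹² × 1.08×10⁻² / 6.97×10⁻³ = 1.19×10⁻¹⁰ F.
Q = CV = 1.19×10⁻¹⁰ × 34.3 = 4.07×10⁻⁹ C.

4.07 nC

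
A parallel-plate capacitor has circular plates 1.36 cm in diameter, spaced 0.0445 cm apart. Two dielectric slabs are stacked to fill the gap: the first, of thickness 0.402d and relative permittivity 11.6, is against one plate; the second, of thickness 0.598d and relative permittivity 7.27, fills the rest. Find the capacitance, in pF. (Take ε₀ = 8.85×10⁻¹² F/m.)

A = π(1.36/2 cm)² = 1.45×10⁻⁴ m².
Stacked slabs ⇒ two capacitors in series, each with the full plate area.
C₁ = κ₁ε₀A/d₁ = 11.6 × 8.85×10⁻¹² × 1.45×10⁻⁴ / 1.79×10⁻⁴ = 8.34×10⁻¹¹ F.
C₂ = κ₂ε₀A/d₂ = 7.27 × 8.85×10⁻¹² × 1.45×10⁻⁴ / 2.66×10⁻⁴ = 3.51×10⁻¹¹ F.
C = (1/C₁ + 1/C₂)⁻¹ = 2.47×10⁻¹¹ F.

24.7 pF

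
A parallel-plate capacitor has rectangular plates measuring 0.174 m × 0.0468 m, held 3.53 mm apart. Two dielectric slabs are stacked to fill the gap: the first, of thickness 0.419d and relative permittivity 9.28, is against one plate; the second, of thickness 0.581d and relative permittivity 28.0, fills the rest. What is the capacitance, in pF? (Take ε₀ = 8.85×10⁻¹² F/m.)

310 pF

A = 0.174 × 0.0468 m² = 8.14×10⁻³ m².
Stacked slabs ⇒ two capacitors in series, each with the full plate area.
C₁ = κ₁ε₀A/d₁ = 9.28 × 8.85×10⁻¹² × 8.14×10⁻³ / 1.48×10⁻³ = 4.52×10⁻¹⁰ F.
C₂ = κ₂ε₀A/d₂ = 28.0 × 8.85×10⁻¹² × 8.14×10⁻³ / 2.05×10⁻³ = 9.84×10⁻¹⁰ F.
C = (1/C₁ + 1/C₂)⁻¹ = 3.10×10⁻¹⁰ F.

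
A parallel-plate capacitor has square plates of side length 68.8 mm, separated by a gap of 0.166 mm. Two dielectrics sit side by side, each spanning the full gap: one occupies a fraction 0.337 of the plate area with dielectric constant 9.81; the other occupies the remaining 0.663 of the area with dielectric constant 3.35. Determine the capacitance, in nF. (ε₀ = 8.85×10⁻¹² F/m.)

C ≈ 1.39 nF

A = (68.8 mm)² = 4.73×10⁻³ m².
Side-by-side slabs ⇒ two capacitors in parallel, each spanning the full gap.
C₁ = κ₁ε₀A₁/d = 9.81 × 8.85×10⁻¹² × 1.60×10⁻³ / 1.66×10⁻⁴ = 8.34×10⁻¹⁰ F.
C₂ = κ₂ε₀A₂/d = 3.35 × 8.85×10⁻¹² × 3.14×10⁻³ / 1.66×10⁻⁴ = 5.60×10⁻¹⁰ F.
C = C₁ + C₂ = 1.39×10⁻⁹ F.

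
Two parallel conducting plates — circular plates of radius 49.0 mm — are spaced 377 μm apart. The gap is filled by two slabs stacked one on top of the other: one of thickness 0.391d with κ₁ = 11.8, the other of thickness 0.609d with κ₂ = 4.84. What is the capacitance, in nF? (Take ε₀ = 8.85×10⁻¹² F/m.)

A = π(49.0 mm)² = 7.54×10⁻³ m².
Stacked slabs ⇒ two capacitors in series, each with the full plate area.
C₁ = κ₁ε₀A/d₁ = 11.8 × 8.85×10⁻¹² × 7.54×10⁻³ / 1.47×10⁻⁴ = 5.34×10⁻⁹ F.
C₂ = κ₂ε₀A/d₂ = 4.84 × 8.85×10⁻¹² × 7.54×10⁻³ / 2.30×10⁻⁴ = 1.41×10⁻⁹ F.
C = (1/C₁ + 1/C₂)⁻¹ = 1.11×10⁻⁹ F.

C ≈ 1.11 nF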